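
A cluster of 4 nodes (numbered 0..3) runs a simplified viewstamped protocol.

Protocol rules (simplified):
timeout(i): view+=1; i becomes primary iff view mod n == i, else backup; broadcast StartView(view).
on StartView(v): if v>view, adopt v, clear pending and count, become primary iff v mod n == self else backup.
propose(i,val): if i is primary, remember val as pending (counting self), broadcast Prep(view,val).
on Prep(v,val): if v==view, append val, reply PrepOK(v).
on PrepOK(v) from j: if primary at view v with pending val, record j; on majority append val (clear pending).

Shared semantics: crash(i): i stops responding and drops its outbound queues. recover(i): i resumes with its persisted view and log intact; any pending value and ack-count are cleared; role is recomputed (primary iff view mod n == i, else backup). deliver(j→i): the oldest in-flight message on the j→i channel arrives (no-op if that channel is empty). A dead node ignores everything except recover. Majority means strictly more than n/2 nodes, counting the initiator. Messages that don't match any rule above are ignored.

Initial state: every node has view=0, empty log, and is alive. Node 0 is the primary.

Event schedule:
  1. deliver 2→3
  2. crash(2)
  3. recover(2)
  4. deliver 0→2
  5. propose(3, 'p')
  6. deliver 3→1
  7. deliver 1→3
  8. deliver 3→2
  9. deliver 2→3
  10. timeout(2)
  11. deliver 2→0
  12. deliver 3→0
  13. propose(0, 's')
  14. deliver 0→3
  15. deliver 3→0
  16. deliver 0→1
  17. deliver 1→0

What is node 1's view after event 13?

0

1. deliver 2→3:  nop
2. crash(2):  <2:✗back v0 ->
3. recover(2):  <2:back v0 ->
4. deliver 0→2:  nop
5. propose(3,'p'):  nop
6. deliver 3→1:  nop
7. deliver 1→3:  nop
8. deliver 3→2:  nop
9. deliver 2→3:  nop
10. timeout(2):  <2:back v1 ->
11. deliver 2→0:  <0:back v1 ->
12. deliver 3→0:  nop
13. propose(0,'s'):  nop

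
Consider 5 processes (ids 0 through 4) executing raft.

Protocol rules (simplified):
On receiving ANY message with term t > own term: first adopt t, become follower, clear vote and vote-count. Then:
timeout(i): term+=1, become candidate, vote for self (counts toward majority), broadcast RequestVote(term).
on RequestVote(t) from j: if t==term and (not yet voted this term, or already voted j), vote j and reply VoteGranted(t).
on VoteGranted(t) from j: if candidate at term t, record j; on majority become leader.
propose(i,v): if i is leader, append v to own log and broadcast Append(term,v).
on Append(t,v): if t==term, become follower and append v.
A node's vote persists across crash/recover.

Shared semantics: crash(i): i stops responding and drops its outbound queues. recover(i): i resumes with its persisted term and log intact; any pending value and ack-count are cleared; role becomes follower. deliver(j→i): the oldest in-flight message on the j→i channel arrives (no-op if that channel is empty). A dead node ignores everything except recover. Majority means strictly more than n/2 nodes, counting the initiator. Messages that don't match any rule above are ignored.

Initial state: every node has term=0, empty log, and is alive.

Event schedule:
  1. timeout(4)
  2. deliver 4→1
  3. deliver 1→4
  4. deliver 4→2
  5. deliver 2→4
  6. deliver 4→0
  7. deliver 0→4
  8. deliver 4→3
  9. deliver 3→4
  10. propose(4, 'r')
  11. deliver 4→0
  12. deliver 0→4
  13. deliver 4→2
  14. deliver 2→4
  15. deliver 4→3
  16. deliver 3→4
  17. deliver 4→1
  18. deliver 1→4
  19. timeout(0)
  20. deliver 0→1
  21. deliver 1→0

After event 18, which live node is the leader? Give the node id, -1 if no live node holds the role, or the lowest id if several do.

4

1. timeout(4):  <4:cand t1 ->
2. deliver 4→1:  <1:foll t1 ->
3. deliver 1→4:  nop
4. deliver 4→2:  <2:foll t1 ->
5. deliver 2→4:  <4:lead t1 ->
6. deliver 4→0:  <0:foll t1 ->
7. deliver 0→4:  nop
8. deliver 4→3:  <3:foll t1 ->
9. deliver 3→4:  nop
10. propose(4,'r'):  <4:lead t1 r>
11. deliver 4→0:  <0:foll t1 r>
12. deliver 0→4:  nop
13. deliver 4→2:  <2:foll t1 r>
14. deliver 2→4:  nop
15. deliver 4→3:  <3:foll t1 r>
16. deliver 3→4:  nop
17. deliver 4→1:  <1:foll t1 r>
18. deliver 1→4:  nop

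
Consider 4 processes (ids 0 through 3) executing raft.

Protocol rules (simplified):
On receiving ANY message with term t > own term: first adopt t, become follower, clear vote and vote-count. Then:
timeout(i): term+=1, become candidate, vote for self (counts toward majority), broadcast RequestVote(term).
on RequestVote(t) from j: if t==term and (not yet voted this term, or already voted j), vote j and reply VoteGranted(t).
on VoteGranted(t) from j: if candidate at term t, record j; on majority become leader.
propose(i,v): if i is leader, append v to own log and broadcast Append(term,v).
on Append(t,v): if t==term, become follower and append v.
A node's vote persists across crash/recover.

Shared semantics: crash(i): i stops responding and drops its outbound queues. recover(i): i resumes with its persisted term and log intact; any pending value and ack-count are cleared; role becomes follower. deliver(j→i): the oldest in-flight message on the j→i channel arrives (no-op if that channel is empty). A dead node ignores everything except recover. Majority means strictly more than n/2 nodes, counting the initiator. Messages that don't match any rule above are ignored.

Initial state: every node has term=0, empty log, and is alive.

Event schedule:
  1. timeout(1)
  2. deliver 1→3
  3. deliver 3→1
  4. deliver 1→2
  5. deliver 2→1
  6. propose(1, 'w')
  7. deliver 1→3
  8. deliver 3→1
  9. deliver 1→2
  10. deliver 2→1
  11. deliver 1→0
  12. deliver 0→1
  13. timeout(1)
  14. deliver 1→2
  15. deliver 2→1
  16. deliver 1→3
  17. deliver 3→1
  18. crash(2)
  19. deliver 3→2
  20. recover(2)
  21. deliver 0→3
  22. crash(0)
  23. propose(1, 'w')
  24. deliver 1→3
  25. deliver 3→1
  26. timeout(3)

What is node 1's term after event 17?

2

e1 timeout(1): 1[cand,t=1,-]
e2 deliver 1→3: 3[foll,t=1,-]
e3 deliver 3→1: ·
e4 deliver 1→2: 2[foll,t=1,-]
e5 deliver 2→1: 1[lead,t=1,-]
e6 propose(1,'w'): 1[lead,t=1,w]
e7 deliver 1→3: 3[foll,t=1,w]
e8 deliver 3→1: ·
e9 deliver 1→2: 2[foll,t=1,w]
e10 deliver 2→1: ·
e11 deliver 1→0: 0[foll,t=1,-]
e12 deliver 0→1: ·
e13 timeout(1): 1[cand,t=2,w]
e14 deliver 1→2: 2[foll,t=2,w]
e15 deliver 2→1: ·
e16 deliver 1→3: 3[foll,t=2,w]
e17 deliver 3→1: 1[lead,t=2,w]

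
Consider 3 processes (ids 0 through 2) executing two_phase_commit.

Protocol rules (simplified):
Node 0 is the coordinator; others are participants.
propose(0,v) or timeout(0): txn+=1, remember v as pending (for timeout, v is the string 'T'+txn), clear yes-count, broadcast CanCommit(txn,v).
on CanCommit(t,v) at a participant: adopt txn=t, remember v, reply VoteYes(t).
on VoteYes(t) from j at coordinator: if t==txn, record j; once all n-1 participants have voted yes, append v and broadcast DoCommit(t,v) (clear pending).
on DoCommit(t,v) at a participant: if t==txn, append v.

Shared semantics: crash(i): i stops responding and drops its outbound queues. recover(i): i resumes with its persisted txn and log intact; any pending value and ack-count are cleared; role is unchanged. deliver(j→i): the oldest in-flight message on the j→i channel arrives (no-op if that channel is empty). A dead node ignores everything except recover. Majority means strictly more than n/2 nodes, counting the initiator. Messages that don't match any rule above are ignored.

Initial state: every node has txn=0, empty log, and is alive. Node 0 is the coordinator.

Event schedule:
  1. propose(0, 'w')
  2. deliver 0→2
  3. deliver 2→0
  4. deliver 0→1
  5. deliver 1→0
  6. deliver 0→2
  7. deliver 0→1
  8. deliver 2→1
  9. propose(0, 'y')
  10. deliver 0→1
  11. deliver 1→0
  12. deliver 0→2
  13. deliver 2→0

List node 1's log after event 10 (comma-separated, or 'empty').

w

e1 propose(0,'w'): 0[coor,t=1,-]
e2 deliver 0→2: 2[part,t=1,-]
e3 deliver 2→0: ·
e4 deliver 0→1: 1[part,t=1,-]
e5 deliver 1→0: 0[coor,t=1,w]
e6 deliver 0→2: 2[part,t=1,w]
e7 deliver 0→1: 1[part,t=1,w]
e8 deliver 2→1: ·
e9 propose(0,'y'): 0[coor,t=2,w]
e10 deliver 0→1: 1[part,t=2,w]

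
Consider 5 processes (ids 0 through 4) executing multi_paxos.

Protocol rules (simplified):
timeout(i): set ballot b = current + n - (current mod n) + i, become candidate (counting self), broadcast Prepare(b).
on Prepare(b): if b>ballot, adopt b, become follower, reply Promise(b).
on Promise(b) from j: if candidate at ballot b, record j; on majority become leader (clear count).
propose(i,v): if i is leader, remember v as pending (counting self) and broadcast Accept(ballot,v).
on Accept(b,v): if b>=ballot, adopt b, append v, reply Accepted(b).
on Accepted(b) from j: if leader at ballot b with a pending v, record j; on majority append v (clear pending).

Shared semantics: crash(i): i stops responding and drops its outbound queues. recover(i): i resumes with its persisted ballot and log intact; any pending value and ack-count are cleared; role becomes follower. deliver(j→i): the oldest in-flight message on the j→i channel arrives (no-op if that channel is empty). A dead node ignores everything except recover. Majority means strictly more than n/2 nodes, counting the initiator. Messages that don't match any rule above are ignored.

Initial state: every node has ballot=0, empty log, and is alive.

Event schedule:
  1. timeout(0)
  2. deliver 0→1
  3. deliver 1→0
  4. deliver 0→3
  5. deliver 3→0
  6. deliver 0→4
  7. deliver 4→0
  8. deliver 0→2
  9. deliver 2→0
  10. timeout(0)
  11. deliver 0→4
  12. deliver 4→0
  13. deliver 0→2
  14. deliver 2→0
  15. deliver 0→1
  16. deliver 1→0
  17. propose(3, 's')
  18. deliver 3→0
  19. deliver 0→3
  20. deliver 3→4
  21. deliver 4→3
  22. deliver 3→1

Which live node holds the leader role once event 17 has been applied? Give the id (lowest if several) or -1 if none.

1. timeout(0):  <0:cand b5 ->
2. deliver 0→1:  <1:foll b5 ->
3. deliver 1→0:  nop
4. deliver 0→3:  <3:foll b5 ->
5. deliver 3→0:  <0:lead b5 ->
6. deliver 0→4:  <4:foll b5 ->
7. deliver 4→0:  nop
8. deliver 0→2:  <2:foll b5 ->
9. deliver 2→0:  nop
10. timeout(0):  <0:cand b10 ->
11. deliver 0→4:  <4:foll b10 ->
12. deliver 4→0:  nop
13. deliver 0→2:  <2:foll b10 ->
14. deliver 2→0:  <0:lead b10 ->
15. deliver 0→1:  <1:foll b10 ->
16. deliver 1→0:  nop
17. propose(3,'s'):  nop

0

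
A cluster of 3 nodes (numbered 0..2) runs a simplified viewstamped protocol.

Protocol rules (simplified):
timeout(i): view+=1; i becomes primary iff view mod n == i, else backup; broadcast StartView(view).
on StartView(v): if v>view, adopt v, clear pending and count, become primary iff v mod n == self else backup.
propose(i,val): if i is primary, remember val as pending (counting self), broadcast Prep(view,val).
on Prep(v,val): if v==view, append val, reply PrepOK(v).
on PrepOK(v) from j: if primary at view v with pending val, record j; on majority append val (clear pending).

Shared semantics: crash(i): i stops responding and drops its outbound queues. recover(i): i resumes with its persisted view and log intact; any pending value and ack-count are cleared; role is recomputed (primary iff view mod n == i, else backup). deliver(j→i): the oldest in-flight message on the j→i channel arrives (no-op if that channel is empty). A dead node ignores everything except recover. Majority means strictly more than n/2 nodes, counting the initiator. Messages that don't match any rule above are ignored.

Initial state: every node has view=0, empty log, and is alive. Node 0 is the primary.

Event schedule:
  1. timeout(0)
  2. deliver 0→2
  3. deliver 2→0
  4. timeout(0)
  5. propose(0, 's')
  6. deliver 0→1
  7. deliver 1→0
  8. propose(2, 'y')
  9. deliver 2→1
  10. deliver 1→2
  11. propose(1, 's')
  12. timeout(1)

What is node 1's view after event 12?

2

1. timeout(0):  <0:back v1 ->
2. deliver 0→2:  <2:back v1 ->
3. deliver 2→0:  nop
4. timeout(0):  <0:back v2 ->
5. propose(0,'s'):  nop
6. deliver 0→1:  <1:prim v1 ->
7. deliver 1→0:  nop
8. propose(2,'y'):  nop
9. deliver 2→1:  nop
10. deliver 1→2:  nop
11. propose(1,'s'):  nop
12. timeout(1):  <1:back v2 ->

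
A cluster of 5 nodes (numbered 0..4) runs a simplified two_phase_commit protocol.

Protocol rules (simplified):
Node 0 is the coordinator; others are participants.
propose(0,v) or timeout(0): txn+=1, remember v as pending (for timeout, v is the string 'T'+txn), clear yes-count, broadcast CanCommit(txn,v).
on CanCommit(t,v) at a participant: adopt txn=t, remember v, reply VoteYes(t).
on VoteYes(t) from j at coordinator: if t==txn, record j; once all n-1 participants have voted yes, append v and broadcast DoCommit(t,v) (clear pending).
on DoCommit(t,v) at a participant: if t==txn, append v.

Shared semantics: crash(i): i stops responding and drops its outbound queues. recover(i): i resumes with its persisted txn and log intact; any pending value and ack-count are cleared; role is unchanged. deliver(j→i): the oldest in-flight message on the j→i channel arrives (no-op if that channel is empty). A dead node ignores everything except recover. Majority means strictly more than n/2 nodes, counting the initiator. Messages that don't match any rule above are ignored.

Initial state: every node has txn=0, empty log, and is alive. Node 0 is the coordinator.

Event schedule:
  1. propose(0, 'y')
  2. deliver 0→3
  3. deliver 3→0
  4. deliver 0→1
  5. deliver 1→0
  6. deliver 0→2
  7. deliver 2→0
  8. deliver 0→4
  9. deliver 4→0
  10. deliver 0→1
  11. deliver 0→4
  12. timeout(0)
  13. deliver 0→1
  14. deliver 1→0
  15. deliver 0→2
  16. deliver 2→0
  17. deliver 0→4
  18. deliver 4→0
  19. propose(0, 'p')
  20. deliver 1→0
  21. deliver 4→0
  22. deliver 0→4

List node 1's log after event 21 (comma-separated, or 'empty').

y

1. propose(0,'y'):  <0:coor t1 ->
2. deliver 0→3:  <3:part t1 ->
3. deliver 3→0:  nop
4. deliver 0→1:  <1:part t1 ->
5. deliver 1→0:  nop
6. deliver 0→2:  <2:part t1 ->
7. deliver 2→0:  nop
8. deliver 0→4:  <4:part t1 ->
9. deliver 4→0:  <0:coor t1 y>
10. deliver 0→1:  <1:part t1 y>
11. deliver 0→4:  <4:part t1 y>
12. timeout(0):  <0:coor t2 y>
13. deliver 0→1:  <1:part t2 y>
14. deliver 1→0:  nop
15. deliver 0→2:  <2:part t1 y>
16. deliver 2→0:  nop
17. deliver 0→4:  <4:part t2 y>
18. deliver 4→0:  nop
19. propose(0,'p'):  <0:coor t3 y>
20. deliver 1→0:  nop
21. deliver 4→0:  nop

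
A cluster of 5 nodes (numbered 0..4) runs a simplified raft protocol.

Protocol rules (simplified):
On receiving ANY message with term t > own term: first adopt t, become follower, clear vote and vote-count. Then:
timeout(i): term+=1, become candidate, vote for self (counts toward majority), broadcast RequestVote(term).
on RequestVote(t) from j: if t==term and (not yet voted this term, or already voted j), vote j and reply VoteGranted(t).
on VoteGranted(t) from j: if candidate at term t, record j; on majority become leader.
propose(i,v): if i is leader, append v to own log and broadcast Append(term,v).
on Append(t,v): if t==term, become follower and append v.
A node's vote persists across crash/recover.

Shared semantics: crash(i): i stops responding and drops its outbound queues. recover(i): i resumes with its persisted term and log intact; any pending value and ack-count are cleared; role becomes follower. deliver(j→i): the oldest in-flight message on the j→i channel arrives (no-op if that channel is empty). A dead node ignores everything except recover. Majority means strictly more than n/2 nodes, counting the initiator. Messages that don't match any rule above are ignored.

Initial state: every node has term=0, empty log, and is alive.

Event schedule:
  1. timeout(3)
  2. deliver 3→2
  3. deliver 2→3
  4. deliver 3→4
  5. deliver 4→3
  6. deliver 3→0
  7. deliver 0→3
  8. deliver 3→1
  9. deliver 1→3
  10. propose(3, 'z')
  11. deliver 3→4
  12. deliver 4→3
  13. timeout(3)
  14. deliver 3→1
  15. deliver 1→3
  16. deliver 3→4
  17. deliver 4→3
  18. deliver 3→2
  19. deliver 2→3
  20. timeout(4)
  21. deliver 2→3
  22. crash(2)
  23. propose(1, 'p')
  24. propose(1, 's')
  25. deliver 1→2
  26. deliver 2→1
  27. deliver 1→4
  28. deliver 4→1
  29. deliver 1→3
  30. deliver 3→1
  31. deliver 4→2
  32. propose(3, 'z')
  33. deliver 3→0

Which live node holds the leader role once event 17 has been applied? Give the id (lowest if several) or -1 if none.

-1

[1] timeout(3) → N3(cand t1 [-])
[2] deliver 3→2 → N2(foll t1 [-])
[3] deliver 2→3 → ∅
[4] deliver 3→4 → N4(foll t1 [-])
[5] deliver 4→3 → N3(lead t1 [-])
[6] deliver 3→0 → N0(foll t1 [-])
[7] deliver 0→3 → ∅
[8] deliver 3→1 → N1(foll t1 [-])
[9] deliver 1→3 → ∅
[10] propose(3,'z') → N3(lead t1 [z])
[11] deliver 3→4 → N4(foll t1 [z])
[12] deliver 4→3 → ∅
[13] timeout(3) → N3(cand t2 [z])
[14] deliver 3→1 → N1(foll t1 [z])
[15] deliver 1→3 → ∅
[16] deliver 3→4 → N4(foll t2 [z])
[17] deliver 4→3 → ∅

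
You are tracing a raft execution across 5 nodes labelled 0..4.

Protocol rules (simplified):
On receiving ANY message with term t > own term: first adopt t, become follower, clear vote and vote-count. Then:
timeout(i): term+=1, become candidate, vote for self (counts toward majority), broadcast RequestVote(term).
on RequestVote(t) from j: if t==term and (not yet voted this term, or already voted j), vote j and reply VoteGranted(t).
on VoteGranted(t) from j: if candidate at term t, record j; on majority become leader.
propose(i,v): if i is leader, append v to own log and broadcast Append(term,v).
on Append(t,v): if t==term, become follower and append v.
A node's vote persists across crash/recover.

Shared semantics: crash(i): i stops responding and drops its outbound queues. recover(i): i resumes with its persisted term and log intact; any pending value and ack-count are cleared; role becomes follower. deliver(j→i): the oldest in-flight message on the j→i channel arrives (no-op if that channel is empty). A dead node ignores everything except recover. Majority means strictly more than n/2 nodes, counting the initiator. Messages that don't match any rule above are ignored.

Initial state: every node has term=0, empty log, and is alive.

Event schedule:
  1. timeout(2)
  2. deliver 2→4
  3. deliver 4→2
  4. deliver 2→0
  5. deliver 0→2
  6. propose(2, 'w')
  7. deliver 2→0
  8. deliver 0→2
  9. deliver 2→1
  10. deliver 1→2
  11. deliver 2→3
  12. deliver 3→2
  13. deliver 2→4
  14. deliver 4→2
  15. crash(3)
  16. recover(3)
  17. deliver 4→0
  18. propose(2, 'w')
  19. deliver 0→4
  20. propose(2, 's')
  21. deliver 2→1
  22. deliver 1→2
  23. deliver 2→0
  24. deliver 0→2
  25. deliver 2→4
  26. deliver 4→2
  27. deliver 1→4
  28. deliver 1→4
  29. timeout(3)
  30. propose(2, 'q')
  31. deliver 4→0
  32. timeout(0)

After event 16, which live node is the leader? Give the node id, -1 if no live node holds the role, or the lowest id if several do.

step 1 timeout(2): 2={cand,t=1,log=-}
step 2 deliver 2→4: 4={foll,t=1,log=-}
step 3 deliver 4→2: —
step 4 deliver 2→0: 0={foll,t=1,log=-}
step 5 deliver 0→2: 2={lead,t=1,log=-}
step 6 propose(2,'w'): 2={lead,t=1,log=w}
step 7 deliver 2→0: 0={foll,t=1,log=w}
step 8 deliver 0→2: —
step 9 deliver 2→1: 1={foll,t=1,log=-}
step 10 deliver 1→2: —
step 11 deliver 2→3: 3={foll,t=1,log=-}
step 12 deliver 3→2: —
step 13 deliver 2→4: 4={foll,t=1,log=w}
step 14 deliver 4→2: —
step 15 crash(3): 3={✗foll,t=1,log=-}
step 16 recover(3): 3={foll,t=1,log=-}

2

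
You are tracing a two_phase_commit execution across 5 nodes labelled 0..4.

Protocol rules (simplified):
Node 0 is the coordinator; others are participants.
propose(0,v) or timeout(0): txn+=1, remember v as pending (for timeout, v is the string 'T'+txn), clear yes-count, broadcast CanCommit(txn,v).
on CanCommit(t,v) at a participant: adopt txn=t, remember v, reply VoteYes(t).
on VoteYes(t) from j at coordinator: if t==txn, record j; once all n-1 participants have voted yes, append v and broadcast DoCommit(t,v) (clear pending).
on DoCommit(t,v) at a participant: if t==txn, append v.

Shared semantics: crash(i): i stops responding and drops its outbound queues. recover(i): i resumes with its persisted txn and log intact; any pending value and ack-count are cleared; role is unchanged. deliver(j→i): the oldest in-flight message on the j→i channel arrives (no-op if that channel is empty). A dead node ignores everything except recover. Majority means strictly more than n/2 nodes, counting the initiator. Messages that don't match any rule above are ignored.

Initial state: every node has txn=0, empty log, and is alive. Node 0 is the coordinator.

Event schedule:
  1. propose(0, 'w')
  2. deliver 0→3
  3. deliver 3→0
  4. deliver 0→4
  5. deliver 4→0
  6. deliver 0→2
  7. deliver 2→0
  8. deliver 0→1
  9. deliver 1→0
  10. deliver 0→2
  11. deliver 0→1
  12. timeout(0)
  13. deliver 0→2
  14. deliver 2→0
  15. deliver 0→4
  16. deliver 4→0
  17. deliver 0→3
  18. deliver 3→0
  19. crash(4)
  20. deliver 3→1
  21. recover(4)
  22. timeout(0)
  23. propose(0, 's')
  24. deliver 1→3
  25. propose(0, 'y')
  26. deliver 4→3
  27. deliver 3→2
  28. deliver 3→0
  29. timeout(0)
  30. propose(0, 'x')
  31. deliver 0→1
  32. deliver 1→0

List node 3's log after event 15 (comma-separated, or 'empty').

empty

step 1 propose(0,'w'): 0={coor,t=1,log=-}
step 2 deliver 0→3: 3={part,t=1,log=-}
step 3 deliver 3→0: —
step 4 deliver 0→4: 4={part,t=1,log=-}
step 5 deliver 4→0: —
step 6 deliver 0→2: 2={part,t=1,log=-}
step 7 deliver 2→0: —
step 8 deliver 0→1: 1={part,t=1,log=-}
step 9 deliver 1→0: 0={coor,t=1,log=w}
step 10 deliver 0→2: 2={part,t=1,log=w}
step 11 deliver 0→1: 1={part,t=1,log=w}
step 12 timeout(0): 0={coor,t=2,log=w}
step 13 deliver 0→2: 2={part,t=2,log=w}
step 14 deliver 2→0: —
step 15 deliver 0→4: 4={part,t=1,log=w}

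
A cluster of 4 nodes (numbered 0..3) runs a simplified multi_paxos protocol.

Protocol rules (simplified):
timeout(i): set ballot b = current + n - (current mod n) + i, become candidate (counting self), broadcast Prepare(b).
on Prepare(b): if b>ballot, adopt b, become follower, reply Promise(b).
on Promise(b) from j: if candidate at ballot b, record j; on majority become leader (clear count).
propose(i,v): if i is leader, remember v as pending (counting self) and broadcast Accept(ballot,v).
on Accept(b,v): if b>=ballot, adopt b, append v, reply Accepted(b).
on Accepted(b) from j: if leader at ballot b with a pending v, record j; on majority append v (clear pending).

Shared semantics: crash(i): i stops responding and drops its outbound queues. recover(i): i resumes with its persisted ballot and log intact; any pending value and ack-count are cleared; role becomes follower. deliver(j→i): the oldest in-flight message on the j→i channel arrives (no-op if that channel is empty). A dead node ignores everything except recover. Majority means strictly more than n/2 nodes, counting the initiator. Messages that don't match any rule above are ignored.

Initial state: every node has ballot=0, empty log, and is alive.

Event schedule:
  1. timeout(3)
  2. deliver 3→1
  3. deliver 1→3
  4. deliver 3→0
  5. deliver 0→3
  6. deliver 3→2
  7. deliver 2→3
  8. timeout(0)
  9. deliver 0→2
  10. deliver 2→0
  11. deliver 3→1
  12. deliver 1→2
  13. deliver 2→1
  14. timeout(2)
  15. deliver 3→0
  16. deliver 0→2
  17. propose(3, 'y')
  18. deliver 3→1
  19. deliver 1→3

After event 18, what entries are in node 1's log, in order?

after 1 — timeout(3): n3:cand/b7/[-]
after 2 — deliver 3→1: n1:foll/b7/[-]
after 3 — deliver 1→3: ·
after 4 — deliver 3→0: n0:foll/b7/[-]
after 5 — deliver 0→3: n3:lead/b7/[-]
after 6 — deliver 3→2: n2:foll/b7/[-]
after 7 — deliver 2→3: ·
after 8 — timeout(0): n0:cand/b8/[-]
after 9 — deliver 0→2: n2:foll/b8/[-]
after 10 — deliver 2→0: ·
after 11 — deliver 3→1: ·
after 12 — deliver 1→2: ·
after 13 — deliver 2→1: ·
after 14 — timeout(2): n2:cand/b14/[-]
after 15 — deliver 3→0: ·
after 16 — deliver 0→2: ·
after 17 — propose(3,'y'): ·
after 18 — deliver 3→1: n1:foll/b7/[y]

y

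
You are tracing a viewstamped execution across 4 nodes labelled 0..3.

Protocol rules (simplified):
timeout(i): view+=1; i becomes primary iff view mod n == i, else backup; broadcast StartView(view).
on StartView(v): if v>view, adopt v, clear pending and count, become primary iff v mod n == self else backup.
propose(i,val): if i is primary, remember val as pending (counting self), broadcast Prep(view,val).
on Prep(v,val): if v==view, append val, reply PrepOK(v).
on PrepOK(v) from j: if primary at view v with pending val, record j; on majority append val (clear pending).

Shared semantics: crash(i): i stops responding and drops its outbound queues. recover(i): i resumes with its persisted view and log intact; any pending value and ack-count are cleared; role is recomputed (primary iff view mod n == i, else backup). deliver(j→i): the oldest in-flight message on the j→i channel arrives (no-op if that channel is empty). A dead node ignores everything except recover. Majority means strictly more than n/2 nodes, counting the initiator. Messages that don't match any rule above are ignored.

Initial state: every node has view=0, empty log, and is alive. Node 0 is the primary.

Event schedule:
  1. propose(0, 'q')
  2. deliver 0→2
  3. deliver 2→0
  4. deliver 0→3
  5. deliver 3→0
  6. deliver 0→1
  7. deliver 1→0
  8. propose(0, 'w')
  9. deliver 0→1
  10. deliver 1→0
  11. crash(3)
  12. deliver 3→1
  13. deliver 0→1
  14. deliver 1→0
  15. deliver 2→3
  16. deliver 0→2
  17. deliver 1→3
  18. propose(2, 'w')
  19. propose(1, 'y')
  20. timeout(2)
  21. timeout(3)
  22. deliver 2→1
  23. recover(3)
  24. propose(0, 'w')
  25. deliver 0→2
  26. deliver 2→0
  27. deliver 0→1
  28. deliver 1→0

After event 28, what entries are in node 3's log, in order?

q

1. propose(0,'q'):  nop
2. deliver 0→2:  <2:back v0 q>
3. deliver 2→0:  nop
4. deliver 0→3:  <3:back v0 q>
5. deliver 3→0:  <0:prim v0 q>
6. deliver 0→1:  <1:back v0 q>
7. deliver 1→0:  nop
8. propose(0,'w'):  nop
9. deliver 0→1:  <1:back v0 q,w>
10. deliver 1→0:  nop
11. crash(3):  <3:✗back v0 q>
12. deliver 3→1:  nop
13. deliver 0→1:  nop
14. deliver 1→0:  nop
15. deliver 2→3:  nop
16. deliver 0→2:  <2:back v0 q,w>
17. deliver 1→3:  nop
18. propose(2,'w'):  nop
19. propose(1,'y'):  nop
20. timeout(2):  <2:back v1 q,w>
21. timeout(3):  nop
22. deliver 2→1:  <1:prim v1 q,w>
23. recover(3):  <3:back v0 q>
24. propose(0,'w'):  nop
25. deliver 0→2:  nop
26. deliver 2→0:  nop
27. deliver 0→1:  nop
28. deliver 1→0:  nop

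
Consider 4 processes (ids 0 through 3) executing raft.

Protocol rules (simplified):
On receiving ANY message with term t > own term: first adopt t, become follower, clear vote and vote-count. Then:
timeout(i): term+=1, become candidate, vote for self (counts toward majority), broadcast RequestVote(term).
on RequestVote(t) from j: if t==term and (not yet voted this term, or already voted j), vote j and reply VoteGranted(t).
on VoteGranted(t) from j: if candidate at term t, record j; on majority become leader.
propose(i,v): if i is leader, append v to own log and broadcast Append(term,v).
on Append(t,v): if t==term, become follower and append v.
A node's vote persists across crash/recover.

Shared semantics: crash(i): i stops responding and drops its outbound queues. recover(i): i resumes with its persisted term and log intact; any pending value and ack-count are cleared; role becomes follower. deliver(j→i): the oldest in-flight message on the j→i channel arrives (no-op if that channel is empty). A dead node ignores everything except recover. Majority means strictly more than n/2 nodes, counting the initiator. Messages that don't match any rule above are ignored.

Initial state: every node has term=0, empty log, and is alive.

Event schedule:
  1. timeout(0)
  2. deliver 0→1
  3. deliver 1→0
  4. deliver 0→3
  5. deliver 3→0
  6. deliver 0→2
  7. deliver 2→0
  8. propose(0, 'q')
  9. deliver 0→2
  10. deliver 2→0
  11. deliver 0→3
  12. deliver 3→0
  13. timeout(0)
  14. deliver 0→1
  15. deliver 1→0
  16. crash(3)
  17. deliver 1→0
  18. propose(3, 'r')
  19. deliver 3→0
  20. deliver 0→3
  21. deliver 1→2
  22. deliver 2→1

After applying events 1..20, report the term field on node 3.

1

after 1 — timeout(0): n0:cand/t1/[-]
after 2 — deliver 0→1: n1:foll/t1/[-]
after 3 — deliver 1→0: ·
after 4 — deliver 0→3: n3:foll/t1/[-]
after 5 — deliver 3→0: n0:lead/t1/[-]
after 6 — deliver 0→2: n2:foll/t1/[-]
after 7 — deliver 2→0: ·
after 8 — propose(0,'q'): n0:lead/t1/[q]
after 9 — deliver 0→2: n2:foll/t1/[q]
after 10 — deliver 2→0: ·
after 11 — deliver 0→3: n3:foll/t1/[q]
after 12 — deliver 3→0: ·
after 13 — timeout(0): n0:cand/t2/[q]
after 14 — deliver 0→1: n1:foll/t1/[q]
after 15 — deliver 1→0: ·
after 16 — crash(3): n3:✗foll/t1/[q]
after 17 — deliver 1→0: ·
after 18 — propose(3,'r'): ·
after 19 — deliver 3→0: ·
after 20 — deliver 0→3: ·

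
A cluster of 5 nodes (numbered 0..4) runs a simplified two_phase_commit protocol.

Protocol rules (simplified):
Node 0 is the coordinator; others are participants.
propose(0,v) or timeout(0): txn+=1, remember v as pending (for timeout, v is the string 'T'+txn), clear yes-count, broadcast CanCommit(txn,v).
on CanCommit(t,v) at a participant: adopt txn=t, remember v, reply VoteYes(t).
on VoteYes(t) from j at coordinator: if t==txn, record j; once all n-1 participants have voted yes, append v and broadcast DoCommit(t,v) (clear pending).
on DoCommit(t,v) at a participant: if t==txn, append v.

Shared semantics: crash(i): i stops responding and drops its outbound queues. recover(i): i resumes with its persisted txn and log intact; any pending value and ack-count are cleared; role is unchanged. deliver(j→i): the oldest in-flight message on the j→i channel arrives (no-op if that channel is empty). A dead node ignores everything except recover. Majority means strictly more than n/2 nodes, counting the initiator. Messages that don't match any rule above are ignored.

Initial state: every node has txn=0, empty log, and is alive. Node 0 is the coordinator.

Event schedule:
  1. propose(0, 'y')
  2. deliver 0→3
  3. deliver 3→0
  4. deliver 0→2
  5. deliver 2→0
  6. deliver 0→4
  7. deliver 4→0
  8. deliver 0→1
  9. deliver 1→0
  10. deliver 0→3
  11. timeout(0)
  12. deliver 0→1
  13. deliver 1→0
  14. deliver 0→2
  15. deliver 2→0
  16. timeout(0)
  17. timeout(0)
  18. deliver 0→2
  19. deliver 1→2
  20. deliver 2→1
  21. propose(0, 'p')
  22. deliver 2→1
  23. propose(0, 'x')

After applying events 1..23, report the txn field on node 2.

2

e1 propose(0,'y'): 0[coor,t=1,-]
e2 deliver 0→3: 3[part,t=1,-]
e3 deliver 3→0: ·
e4 deliver 0→2: 2[part,t=1,-]
e5 deliver 2→0: ·
e6 deliver 0→4: 4[part,t=1,-]
e7 deliver 4→0: ·
e8 deliver 0→1: 1[part,t=1,-]
e9 deliver 1→0: 0[coor,t=1,y]
e10 deliver 0→3: 3[part,t=1,y]
e11 timeout(0): 0[coor,t=2,y]
e12 deliver 0→1: 1[part,t=1,y]
e13 deliver 1→0: ·
e14 deliver 0→2: 2[part,t=1,y]
e15 deliver 2→0: ·
e16 timeout(0): 0[coor,t=3,y]
e17 timeout(0): 0[coor,t=4,y]
e18 deliver 0→2: 2[part,t=2,y]
e19 deliver 1→2: ·
e20 deliver 2→1: ·
e21 propose(0,'p'): 0[coor,t=5,y]
e22 deliver 2→1: ·
e23 propose(0,'x'): 0[coor,t=6,y]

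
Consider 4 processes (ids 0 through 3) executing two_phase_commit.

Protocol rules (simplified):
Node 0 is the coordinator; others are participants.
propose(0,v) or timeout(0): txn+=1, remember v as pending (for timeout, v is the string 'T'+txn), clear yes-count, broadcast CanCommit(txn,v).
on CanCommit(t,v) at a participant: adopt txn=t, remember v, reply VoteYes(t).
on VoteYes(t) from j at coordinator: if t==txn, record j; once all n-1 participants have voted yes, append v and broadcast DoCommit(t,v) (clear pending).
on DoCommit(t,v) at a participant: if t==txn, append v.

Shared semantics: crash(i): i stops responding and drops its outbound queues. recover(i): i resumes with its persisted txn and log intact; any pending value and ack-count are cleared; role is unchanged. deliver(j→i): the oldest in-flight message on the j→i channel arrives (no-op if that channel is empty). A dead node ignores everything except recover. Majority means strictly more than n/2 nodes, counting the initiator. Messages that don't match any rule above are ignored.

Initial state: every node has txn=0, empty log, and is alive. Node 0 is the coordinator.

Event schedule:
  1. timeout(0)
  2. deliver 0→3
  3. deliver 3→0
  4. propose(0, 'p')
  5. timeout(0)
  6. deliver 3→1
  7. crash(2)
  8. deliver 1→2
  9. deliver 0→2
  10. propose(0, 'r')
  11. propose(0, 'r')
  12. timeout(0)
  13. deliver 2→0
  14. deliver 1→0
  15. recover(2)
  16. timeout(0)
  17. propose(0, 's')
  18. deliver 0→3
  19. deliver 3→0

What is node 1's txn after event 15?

after 1 — timeout(0): n0:coor/t1/[-]
after 2 — deliver 0→3: n3:part/t1/[-]
after 3 — deliver 3→0: ·
after 4 — propose(0,'p'): n0:coor/t2/[-]
after 5 — timeout(0): n0:coor/t3/[-]
after 6 — deliver 3→1: ·
after 7 — crash(2): n2:✗part/t0/[-]
after 8 — deliver 1→2: ·
after 9 — deliver 0→2: ·
after 10 — propose(0,'r'): n0:coor/t4/[-]
after 11 — propose(0,'r'): n0:coor/t5/[-]
after 12 — timeout(0): n0:coor/t6/[-]
after 13 — deliver 2→0: ·
after 14 — deliver 1→0: ·
after 15 — recover(2): n2:part/t0/[-]

0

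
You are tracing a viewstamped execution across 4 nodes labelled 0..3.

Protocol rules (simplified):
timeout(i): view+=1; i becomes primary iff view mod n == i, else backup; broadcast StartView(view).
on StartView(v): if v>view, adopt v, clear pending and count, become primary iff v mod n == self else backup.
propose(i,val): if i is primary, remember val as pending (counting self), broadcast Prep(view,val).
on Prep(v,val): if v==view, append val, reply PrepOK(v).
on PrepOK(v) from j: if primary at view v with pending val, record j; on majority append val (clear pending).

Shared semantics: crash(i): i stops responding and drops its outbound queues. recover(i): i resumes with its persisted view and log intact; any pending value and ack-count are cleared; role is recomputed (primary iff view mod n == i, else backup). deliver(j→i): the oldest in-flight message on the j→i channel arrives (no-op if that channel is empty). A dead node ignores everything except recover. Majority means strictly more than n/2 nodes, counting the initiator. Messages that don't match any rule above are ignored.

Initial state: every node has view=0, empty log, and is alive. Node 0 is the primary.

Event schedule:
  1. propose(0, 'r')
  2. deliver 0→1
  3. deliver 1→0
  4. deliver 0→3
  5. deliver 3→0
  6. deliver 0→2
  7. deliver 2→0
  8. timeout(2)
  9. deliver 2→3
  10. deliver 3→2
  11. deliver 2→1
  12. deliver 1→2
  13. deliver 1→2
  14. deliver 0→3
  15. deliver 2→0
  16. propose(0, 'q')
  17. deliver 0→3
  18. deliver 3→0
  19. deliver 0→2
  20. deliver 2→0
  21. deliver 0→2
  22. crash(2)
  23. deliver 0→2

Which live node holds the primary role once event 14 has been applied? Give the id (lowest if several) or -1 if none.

0

e1 propose(0,'r'): ·
e2 deliver 0→1: 1[back,v=0,r]
e3 deliver 1→0: ·
e4 deliver 0→3: 3[back,v=0,r]
e5 deliver 3→0: 0[prim,v=0,r]
e6 deliver 0→2: 2[back,v=0,r]
e7 deliver 2→0: ·
e8 timeout(2): 2[back,v=1,r]
e9 deliver 2→3: 3[back,v=1,r]
e10 deliver 3→2: ·
e11 deliver 2→1: 1[prim,v=1,r]
e12 deliver 1→2: ·
e13 deliver 1→2: ·
e14 deliver 0→3: ·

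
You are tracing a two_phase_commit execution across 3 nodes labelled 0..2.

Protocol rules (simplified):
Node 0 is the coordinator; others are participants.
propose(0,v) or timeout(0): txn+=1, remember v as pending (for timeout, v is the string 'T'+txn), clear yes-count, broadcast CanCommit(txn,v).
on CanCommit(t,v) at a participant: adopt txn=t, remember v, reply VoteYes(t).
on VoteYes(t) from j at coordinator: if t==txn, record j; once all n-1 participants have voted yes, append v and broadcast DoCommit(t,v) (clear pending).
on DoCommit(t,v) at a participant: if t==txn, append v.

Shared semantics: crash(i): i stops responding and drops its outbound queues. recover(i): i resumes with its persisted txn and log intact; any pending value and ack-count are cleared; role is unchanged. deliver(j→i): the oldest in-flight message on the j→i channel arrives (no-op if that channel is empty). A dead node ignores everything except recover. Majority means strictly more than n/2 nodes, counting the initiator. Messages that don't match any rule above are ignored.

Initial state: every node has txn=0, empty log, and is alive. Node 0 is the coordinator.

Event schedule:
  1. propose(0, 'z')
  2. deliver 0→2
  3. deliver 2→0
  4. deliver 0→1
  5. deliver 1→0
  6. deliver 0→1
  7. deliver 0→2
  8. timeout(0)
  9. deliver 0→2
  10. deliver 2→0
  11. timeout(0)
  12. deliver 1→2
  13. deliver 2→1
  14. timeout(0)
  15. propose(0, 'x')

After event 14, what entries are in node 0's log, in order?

z

after 1 — propose(0,'z'): n0:coor/t1/[-]
after 2 — deliver 0→2: n2:part/t1/[-]
after 3 — deliver 2→0: ·
after 4 — deliver 0→1: n1:part/t1/[-]
after 5 — deliver 1→0: n0:coor/t1/[z]
after 6 — deliver 0→1: n1:part/t1/[z]
after 7 — deliver 0→2: n2:part/t1/[z]
after 8 — timeout(0): n0:coor/t2/[z]
after 9 — deliver 0→2: n2:part/t2/[z]
after 10 — deliver 2→0: ·
after 11 — timeout(0): n0:coor/t3/[z]
after 12 — deliver 1→2: ·
after 13 — deliver 2→1: ·
after 14 — timeout(0): n0:coor/t4/[z]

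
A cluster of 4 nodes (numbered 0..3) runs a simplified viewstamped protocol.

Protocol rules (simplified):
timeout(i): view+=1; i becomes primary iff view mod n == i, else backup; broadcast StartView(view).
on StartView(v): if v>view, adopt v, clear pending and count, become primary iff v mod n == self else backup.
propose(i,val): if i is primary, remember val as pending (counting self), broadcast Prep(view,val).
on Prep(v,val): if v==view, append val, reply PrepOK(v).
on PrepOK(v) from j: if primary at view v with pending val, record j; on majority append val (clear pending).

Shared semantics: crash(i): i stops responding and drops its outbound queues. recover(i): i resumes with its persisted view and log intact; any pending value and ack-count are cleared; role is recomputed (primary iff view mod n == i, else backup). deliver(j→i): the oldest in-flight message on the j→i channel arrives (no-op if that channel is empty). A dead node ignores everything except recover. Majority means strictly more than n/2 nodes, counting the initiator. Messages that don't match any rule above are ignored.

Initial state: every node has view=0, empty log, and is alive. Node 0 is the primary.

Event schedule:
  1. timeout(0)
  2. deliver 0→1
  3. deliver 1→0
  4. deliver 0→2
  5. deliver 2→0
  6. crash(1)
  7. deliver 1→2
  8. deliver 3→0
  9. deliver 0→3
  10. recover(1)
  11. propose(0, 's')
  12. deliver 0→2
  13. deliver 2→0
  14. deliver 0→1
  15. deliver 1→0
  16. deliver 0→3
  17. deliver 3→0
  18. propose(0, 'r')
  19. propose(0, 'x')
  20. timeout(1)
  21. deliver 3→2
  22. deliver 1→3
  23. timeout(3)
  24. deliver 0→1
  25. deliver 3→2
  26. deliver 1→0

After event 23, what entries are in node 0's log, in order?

[1] timeout(0) → N0(back v1 [-])
[2] deliver 0→1 → N1(prim v1 [-])
[3] deliver 1→0 → ∅
[4] deliver 0→2 → N2(back v1 [-])
[5] deliver 2→0 → ∅
[6] crash(1) → N1(✗prim v1 [-])
[7] deliver 1→2 → ∅
[8] deliver 3→0 → ∅
[9] deliver 0→3 → N3(back v1 [-])
[10] recover(1) → N1(prim v1 [-])
[11] propose(0,'s') → ∅
[12] deliver 0→2 → ∅
[13] deliver 2→0 → ∅
[14] deliver 0→1 → ∅
[15] deliver 1→0 → ∅
[16] deliver 0→3 → ∅
[17] deliver 3→0 → ∅
[18] propose(0,'r') → ∅
[19] propose(0,'x') → ∅
[20] timeout(1) → N1(back v2 [-])
[21] deliver 3→2 → ∅
[22] deliver 1→3 → N3(back v2 [-])
[23] timeout(3) → N3(prim v3 [-])

empty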